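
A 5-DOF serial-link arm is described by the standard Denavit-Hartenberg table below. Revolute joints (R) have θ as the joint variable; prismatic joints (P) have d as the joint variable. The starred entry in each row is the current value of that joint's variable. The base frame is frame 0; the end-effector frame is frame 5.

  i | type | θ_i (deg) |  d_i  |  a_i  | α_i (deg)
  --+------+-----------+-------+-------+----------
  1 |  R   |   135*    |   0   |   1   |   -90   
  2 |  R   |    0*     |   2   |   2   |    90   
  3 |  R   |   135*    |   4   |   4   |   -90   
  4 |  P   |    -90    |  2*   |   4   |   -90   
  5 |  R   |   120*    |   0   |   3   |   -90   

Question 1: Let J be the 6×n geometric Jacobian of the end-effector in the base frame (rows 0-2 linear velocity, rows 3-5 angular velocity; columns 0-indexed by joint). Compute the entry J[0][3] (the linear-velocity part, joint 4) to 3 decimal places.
1.000

prismatic axis z_3 = (1.0000,-0.0000,0.0000)
J_v[:, 3] = z_3; J_ω[:, 3] = (0,0,0)
entry J[0][3] = 1.0000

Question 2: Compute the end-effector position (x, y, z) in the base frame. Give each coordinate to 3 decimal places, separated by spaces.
after link 1: o_1 = (-0.7071, 0.7071, 0.0000)
after link 2: o_2 = (-3.5355, 0.7071, 0.0000)
after link 3: o_3 = (-3.5355, -3.2929, 4.0000)
after link 4: o_4 = (-1.5355, -3.2929, 8.0000)
after link 5: o_5 = (-4.1336, -3.2929, 6.5000)

-4.134 -3.293 6.500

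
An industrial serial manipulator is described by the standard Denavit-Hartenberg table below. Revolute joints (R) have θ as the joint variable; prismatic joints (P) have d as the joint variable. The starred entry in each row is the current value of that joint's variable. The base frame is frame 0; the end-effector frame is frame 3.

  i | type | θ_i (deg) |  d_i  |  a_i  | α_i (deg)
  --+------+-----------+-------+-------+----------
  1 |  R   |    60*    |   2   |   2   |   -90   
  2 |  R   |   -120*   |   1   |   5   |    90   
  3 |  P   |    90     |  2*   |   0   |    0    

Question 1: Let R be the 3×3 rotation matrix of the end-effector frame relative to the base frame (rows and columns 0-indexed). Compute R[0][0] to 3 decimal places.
End-effector x-axis (col 0 of R) = (-0.8660,0.5000,0.0000)
R[0][0] = -0.8660

-0.866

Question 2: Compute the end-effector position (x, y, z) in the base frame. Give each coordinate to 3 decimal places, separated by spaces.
after link 1: o_1 = (1.0000, 1.7321, 2.0000)
after link 2: o_2 = (-1.1160, 0.0670, 6.3301)
after link 3: o_3 = (-1.9821, -1.4330, 5.3301)

-1.982 -1.433 5.330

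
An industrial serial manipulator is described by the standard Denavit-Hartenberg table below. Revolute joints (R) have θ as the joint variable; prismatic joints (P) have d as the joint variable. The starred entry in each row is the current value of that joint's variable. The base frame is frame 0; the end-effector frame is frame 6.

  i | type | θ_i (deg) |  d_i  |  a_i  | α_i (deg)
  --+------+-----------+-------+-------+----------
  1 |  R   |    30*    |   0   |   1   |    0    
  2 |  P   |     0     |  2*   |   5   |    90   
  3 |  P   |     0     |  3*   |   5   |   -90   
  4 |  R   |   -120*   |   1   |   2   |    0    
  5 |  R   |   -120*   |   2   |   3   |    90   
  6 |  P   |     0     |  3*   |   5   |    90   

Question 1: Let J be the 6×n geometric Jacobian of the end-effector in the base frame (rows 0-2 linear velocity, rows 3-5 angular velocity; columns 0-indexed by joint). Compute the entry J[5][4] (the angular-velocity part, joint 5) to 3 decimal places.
axis z_4 = (0.0000,0.0000,1.0000); lever o_n−o_4 = (-5.4282,6.5981,2.0000)
cross product → J_v[:, 4] = (-6.5981,-5.4282,0.0000)
J_ω[:, 4] = z_4
entry J[5][4] = 1.0000

1.000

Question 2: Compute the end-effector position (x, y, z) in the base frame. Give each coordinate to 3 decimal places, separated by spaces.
after link 1: o_1 = (0.8660, 0.5000, 0.0000)
after link 2: o_2 = (5.1962, 3.0000, 2.0000)
after link 3: o_3 = (11.0263, 2.9019, 2.0000)
after link 4: o_4 = (11.0263, 0.9019, 3.0000)
after link 5: o_5 = (8.4282, 2.4019, 5.0000)
after link 6: o_6 = (5.5981, 7.5000, 5.0000)

5.598 7.500 5.000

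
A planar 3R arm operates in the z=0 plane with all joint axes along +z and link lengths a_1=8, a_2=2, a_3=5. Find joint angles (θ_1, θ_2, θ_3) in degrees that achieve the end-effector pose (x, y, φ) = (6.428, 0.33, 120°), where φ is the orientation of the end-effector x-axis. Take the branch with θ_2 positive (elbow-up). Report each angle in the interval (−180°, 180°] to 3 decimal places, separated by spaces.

wrist centre = target − a_3·(cos φ, sin φ) = (8.9280, -4.0001)
cos θ_2 = (95.7102−8²−2²)/(2·8·2) = 0.8659; θ_2 = 30.0094° (elbow-up)
β = atan2(-4.0001,8.9280) = -24.1344°; ψ = atan2(1.0003,9.7319) = 5.8685°
θ_1 = β − ψ = -30.0029°
θ_3 = φ − θ_1 − θ_2 = 119.9936° (wrapped to (-180°,180°])

-30.003 30.009 119.994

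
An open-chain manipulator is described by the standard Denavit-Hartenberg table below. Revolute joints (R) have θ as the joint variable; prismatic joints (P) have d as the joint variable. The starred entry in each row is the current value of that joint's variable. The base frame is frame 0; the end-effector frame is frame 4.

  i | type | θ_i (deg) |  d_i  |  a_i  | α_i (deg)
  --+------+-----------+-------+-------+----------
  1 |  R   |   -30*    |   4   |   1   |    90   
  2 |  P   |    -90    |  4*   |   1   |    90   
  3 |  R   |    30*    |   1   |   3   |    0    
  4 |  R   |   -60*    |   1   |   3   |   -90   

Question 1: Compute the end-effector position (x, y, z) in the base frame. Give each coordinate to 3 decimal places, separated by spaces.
-2.866 -2.964 -2.196

after link 1: o_1 = (0.8660, -0.5000, 4.0000)
after link 2: o_2 = (-1.1340, -3.9641, 3.0000)
after link 3: o_3 = (-2.7500, -4.7631, 0.4019)
after link 4: o_4 = (-2.8660, -2.9641, -2.1962)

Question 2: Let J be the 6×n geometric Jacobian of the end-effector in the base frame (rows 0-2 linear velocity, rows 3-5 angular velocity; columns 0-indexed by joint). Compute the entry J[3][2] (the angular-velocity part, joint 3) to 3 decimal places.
axis z_2 = (-0.8660,0.5000,-0.0000); lever o_n−o_2 = (-1.7321,1.0000,-5.1962)
cross product → J_v[:, 2] = (-2.5981,-4.5000,0.0000)
J_ω[:, 2] = z_2
entry J[3][2] = -0.8660

-0.866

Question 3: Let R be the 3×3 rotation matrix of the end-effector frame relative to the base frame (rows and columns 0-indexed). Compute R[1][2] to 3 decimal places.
End-effector z-axis (col 2 of R) = (-0.4330,-0.7500,-0.5000)
R[1][2] = -0.7500

-0.750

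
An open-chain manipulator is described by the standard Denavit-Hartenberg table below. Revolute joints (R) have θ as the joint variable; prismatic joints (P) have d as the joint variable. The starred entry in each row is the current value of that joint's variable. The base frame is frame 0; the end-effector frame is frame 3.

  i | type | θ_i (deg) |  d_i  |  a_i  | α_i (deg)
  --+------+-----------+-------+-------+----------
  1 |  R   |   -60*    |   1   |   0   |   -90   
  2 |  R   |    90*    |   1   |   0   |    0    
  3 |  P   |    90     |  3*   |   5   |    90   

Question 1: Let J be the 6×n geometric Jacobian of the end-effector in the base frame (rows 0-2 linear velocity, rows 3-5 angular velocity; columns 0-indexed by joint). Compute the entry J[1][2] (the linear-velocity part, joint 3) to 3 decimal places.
prismatic axis z_2 = (0.8660,0.5000,0.0000)
J_v[:, 2] = z_2; J_ω[:, 2] = (0,0,0)
entry J[1][2] = 0.5000

0.500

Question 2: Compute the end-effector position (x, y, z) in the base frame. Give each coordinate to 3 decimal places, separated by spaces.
after link 1: o_1 = (0.0000, 0.0000, 1.0000)
after link 2: o_2 = (0.8660, 0.5000, 1.0000)
after link 3: o_3 = (0.9641, 6.3301, 1.0000)

0.964 6.330 1.000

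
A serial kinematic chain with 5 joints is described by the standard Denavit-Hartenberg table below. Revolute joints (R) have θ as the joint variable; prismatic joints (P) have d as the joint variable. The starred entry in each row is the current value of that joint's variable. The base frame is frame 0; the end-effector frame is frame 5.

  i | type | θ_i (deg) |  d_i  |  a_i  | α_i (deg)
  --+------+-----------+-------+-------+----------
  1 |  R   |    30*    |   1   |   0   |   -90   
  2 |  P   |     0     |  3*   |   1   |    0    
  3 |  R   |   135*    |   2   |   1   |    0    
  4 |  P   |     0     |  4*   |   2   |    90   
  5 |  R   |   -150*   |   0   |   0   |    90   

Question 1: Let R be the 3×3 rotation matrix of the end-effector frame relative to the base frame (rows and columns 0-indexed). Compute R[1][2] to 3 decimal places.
End-effector z-axis (col 2 of R) = (-0.1268,0.9268,0.3536)
R[1][2] = 0.9268

0.927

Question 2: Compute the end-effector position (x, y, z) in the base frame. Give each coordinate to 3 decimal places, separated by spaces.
after link 1: o_1 = (0.0000, 0.0000, 1.0000)
after link 2: o_2 = (-0.6340, 3.0981, 1.0000)
after link 3: o_3 = (-2.2463, 4.4766, 0.2929)
after link 4: o_4 = (-5.4711, 7.2336, -1.1213)
after link 5: o_5 = (-5.4711, 7.2336, -1.1213)

-5.471 7.234 -1.121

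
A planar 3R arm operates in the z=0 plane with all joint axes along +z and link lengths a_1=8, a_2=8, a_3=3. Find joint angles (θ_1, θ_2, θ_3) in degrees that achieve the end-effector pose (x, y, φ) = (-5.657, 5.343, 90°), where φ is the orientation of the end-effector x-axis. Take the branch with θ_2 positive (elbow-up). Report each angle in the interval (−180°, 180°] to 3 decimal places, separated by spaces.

wrist centre = target − a_3·(cos φ, sin φ) = (-5.6570, 2.3430)
cos θ_2 = (37.4913−8²−8²)/(2·8·8) = -0.7071; θ_2 = 134.9994° (elbow-up)
β = atan2(2.3430,-5.6570) = 157.5018°; ψ = atan2(5.6569,2.3432) = 67.4997°
θ_1 = β − ψ = 90.0021°
θ_3 = φ − θ_1 − θ_2 = -135.0015° (wrapped to (-180°,180°])

90.002 134.999 -135.001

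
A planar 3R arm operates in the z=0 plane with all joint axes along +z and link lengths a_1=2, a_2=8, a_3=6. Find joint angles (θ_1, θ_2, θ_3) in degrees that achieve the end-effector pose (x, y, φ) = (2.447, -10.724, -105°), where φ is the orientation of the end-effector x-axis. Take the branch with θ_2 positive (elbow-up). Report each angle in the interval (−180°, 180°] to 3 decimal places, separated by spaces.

wrist centre = target − a_3·(cos φ, sin φ) = (3.9999, -4.9284)
cos θ_2 = (40.2889−2²−8²)/(2·2·8) = -0.8660; θ_2 = 149.9939° (elbow-up)
β = atan2(-4.9284,3.9999) = -50.9373°; ψ = atan2(4.0007,-4.9278) = 140.9278°
θ_1 = β − ψ = -191.8651°
θ_3 = φ − θ_1 − θ_2 = -63.1289° (wrapped to (-180°,180°])

168.135 149.994 -63.129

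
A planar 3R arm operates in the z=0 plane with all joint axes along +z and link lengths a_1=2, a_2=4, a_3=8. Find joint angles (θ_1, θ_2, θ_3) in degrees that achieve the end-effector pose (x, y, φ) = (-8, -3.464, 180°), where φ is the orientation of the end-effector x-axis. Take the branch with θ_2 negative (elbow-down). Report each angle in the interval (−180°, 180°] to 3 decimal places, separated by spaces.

wrist centre = target − a_3·(cos φ, sin φ) = (0.0000, -3.4640)
cos θ_2 = (11.9993−2²−4²)/(2·2·4) = -0.5000; θ_2 = -120.0029° (elbow-down)
β = atan2(-3.4640,0.0000) = -90.0000°; ψ = atan2(-3.4640,-0.0002) = -90.0029°
θ_1 = β − ψ = 0.0029°
θ_3 = φ − θ_1 − θ_2 = -60.0000° (wrapped to (-180°,180°])

0.003 -120.003 -60.000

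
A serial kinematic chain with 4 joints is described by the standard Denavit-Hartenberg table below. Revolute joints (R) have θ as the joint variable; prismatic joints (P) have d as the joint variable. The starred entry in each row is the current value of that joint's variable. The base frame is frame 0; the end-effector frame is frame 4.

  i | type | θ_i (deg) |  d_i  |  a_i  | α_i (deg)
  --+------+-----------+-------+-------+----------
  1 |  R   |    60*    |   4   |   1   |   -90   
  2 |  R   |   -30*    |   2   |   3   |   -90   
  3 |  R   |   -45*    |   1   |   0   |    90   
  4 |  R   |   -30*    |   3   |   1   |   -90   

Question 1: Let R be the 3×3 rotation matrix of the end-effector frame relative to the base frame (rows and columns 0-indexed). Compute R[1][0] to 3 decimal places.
End-effector x-axis (col 0 of R) = (-0.3902,0.5490,0.7392)
R[1][0] = 0.5490

0.549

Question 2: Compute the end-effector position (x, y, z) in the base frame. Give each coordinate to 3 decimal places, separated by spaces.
after link 1: o_1 = (0.5000, 0.8660, 4.0000)
after link 2: o_2 = (0.0670, 4.1160, 5.5000)
after link 3: o_3 = (0.3170, 4.5490, 4.6340)
after link 4: o_4 = (-2.8289, 4.5677, 4.3125)

-2.829 4.568 4.313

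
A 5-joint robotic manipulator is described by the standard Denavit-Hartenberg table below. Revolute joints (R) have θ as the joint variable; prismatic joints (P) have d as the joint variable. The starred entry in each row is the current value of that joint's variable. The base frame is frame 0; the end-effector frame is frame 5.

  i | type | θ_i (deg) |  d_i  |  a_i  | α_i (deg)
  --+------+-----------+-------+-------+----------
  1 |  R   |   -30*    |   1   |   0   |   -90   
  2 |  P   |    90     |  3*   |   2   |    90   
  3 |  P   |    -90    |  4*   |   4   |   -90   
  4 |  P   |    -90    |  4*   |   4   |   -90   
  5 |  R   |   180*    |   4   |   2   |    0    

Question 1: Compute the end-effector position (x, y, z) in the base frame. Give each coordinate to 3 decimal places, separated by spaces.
2.696 -7.330 -5.000

after link 1: o_1 = (0.0000, 0.0000, 1.0000)
after link 2: o_2 = (1.5000, 2.5981, -1.0000)
after link 3: o_3 = (2.9641, -2.8660, -1.0000)
after link 4: o_4 = (6.4282, -4.8660, -5.0000)
after link 5: o_5 = (2.6962, -7.3301, -5.0000)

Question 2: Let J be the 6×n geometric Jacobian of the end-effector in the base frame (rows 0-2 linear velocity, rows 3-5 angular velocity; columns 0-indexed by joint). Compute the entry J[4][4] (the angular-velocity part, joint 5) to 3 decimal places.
axis z_4 = (-0.5000,-0.8660,-0.0000); lever o_n−o_4 = (-3.7321,-2.4641,-0.0000)
cross product → J_v[:, 4] = (0.0000,0.0000,-2.0000)
J_ω[:, 4] = z_4
entry J[4][4] = -0.8660

-0.866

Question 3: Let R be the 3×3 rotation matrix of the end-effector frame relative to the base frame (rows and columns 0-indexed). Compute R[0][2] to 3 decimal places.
-0.500

End-effector z-axis (col 2 of R) = (-0.5000,-0.8660,-0.0000)
R[0][2] = -0.5000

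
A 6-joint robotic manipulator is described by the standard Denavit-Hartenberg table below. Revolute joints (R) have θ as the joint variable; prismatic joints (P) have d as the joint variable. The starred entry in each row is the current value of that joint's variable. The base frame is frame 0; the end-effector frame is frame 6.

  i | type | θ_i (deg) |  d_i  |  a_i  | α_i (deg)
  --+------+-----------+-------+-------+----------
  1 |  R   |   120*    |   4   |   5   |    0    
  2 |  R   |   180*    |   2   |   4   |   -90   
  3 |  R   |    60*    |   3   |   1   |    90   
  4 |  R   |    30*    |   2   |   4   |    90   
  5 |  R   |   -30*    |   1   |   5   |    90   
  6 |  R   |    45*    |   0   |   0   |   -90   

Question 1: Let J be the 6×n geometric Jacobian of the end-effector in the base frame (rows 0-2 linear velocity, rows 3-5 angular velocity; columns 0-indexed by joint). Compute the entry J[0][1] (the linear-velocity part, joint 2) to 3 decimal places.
axis z_1 = (0.0000,0.0000,1.0000); lever o_n−o_1 = (9.4171,-3.7129,-5.7966)
cross product → J_v[:, 1] = (3.7129,9.4171,-0.0000)
J_ω[:, 1] = z_1
entry J[0][1] = 3.7129

3.713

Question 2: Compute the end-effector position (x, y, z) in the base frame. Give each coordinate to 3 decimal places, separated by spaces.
after link 1: o_1 = (-2.5000, 4.3301, 4.0000)
after link 2: o_2 = (-0.5000, 0.8660, 6.0000)
after link 3: o_3 = (2.3481, 1.9330, 5.1340)
after link 4: o_4 = (5.8122, -0.0670, 3.1340)
after link 5: o_5 = (6.9171, 0.6172, -1.7966)
after link 6: o_6 = (6.9171, 0.6172, -1.7966)

6.917 0.617 -1.797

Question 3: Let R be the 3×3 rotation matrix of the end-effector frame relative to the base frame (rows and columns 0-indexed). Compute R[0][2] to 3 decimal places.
End-effector z-axis (col 2 of R) = (-0.6866,-0.6479,0.3299)
R[0][2] = -0.6866

-0.687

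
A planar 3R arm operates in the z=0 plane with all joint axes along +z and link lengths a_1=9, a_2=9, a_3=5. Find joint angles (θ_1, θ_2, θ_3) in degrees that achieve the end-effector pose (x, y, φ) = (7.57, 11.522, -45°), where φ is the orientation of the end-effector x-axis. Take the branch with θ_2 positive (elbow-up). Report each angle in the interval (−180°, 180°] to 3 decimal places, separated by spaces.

wrist centre = target − a_3·(cos φ, sin φ) = (4.0345, 15.0575)
cos θ_2 = (243.0062−9²−9²)/(2·9·9) = 0.5000; θ_2 = 59.9974° (elbow-up)
β = atan2(15.0575,4.0345) = 75.0007°; ψ = atan2(7.7940,13.5003) = 29.9987°
θ_1 = β − ψ = 45.0019°
θ_3 = φ − θ_1 − θ_2 = -149.9994° (wrapped to (-180°,180°])

45.002 59.997 -149.999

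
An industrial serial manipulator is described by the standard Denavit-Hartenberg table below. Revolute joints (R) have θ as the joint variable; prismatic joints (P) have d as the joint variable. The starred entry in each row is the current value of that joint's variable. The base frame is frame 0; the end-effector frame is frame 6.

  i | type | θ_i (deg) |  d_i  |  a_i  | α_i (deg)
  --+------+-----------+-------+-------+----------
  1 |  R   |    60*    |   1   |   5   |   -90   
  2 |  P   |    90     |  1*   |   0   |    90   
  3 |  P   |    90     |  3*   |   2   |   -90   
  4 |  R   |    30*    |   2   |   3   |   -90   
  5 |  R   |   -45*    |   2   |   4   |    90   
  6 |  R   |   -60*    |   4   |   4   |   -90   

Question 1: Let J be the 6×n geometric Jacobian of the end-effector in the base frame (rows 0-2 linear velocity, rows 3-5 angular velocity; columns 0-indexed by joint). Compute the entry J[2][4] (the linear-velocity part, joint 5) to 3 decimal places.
axis z_4 = (-0.0000,-1.0000,0.0000); lever o_n−o_4 = (-1.4142,1.4641,7.0711)
cross product → J_v[:, 4] = (-7.0711,0.0000,-1.4142)
J_ω[:, 4] = z_4
entry J[2][4] = -1.4142

-1.414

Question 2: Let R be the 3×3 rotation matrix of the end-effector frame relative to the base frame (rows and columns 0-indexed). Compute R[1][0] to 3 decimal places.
0.866

End-effector x-axis (col 0 of R) = (-0.3536,0.8660,0.3536)
R[1][0] = 0.8660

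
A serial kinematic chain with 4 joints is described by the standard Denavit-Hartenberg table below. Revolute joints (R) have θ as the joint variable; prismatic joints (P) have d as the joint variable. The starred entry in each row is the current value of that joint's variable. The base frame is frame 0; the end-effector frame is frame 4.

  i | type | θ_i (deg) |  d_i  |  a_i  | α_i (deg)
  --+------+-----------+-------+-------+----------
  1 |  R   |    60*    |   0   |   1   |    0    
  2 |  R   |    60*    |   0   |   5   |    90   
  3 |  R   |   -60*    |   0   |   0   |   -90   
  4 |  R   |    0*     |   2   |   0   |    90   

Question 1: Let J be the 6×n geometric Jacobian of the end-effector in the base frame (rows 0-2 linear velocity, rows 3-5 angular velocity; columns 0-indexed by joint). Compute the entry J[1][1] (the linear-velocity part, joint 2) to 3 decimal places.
-3.366

axis z_1 = (0.0000,0.0000,1.0000); lever o_n−o_1 = (-3.3660,5.8301,1.0000)
cross product → J_v[:, 1] = (-5.8301,-3.3660,0.0000)
J_ω[:, 1] = z_1
entry J[1][1] = -3.3660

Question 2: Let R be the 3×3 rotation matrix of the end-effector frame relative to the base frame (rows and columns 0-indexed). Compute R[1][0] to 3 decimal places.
0.433

End-effector x-axis (col 0 of R) = (-0.2500,0.4330,-0.8660)
R[1][0] = 0.4330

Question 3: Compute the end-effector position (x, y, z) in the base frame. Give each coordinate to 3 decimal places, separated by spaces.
-2.866 6.696 1.000

after link 1: o_1 = (0.5000, 0.8660, 0.0000)
after link 2: o_2 = (-2.0000, 5.1962, 0.0000)
after link 3: o_3 = (-2.0000, 5.1962, 0.0000)
after link 4: o_4 = (-2.8660, 6.6962, 1.0000)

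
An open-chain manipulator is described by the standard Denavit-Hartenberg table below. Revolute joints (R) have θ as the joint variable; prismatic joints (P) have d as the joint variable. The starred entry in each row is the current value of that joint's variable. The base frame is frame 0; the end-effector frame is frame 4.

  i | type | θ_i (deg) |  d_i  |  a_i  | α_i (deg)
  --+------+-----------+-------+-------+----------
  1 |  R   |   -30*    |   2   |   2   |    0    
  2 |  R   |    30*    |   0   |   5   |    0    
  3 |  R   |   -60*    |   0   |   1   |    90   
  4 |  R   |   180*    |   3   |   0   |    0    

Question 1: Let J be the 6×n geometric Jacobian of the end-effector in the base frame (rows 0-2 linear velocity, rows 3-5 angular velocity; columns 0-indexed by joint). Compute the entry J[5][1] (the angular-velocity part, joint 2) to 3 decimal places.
axis z_1 = (0.0000,0.0000,1.0000); lever o_n−o_1 = (2.9019,-2.3660,0.0000)
cross product → J_v[:, 1] = (2.3660,2.9019,-0.0000)
J_ω[:, 1] = z_1
entry J[5][1] = 1.0000

1.000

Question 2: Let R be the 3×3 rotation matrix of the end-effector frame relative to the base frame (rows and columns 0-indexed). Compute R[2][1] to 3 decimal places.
End-effector y-axis (col 1 of R) = (-0.0000,0.0000,-1.0000)
R[2][1] = -1.0000

-1.000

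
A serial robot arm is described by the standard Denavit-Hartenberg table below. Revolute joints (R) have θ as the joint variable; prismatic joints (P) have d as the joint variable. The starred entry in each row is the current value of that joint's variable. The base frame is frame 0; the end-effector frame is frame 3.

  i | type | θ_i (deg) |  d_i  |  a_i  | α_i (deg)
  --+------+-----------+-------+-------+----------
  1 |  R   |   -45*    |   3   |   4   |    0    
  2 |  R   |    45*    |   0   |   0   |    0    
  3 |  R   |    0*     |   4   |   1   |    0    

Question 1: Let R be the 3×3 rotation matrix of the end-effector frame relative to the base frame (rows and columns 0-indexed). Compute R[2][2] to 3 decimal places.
1.000

End-effector z-axis (col 2 of R) = (0.0000,0.0000,1.0000)
R[2][2] = 1.0000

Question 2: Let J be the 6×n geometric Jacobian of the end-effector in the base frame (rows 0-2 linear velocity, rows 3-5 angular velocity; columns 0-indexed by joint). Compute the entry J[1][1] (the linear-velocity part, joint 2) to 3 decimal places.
1.000

axis z_1 = (0.0000,0.0000,1.0000); lever o_n−o_1 = (1.0000,0.0000,4.0000)
cross product → J_v[:, 1] = (0.0000,1.0000,0.0000)
J_ω[:, 1] = z_1
entry J[1][1] = 1.0000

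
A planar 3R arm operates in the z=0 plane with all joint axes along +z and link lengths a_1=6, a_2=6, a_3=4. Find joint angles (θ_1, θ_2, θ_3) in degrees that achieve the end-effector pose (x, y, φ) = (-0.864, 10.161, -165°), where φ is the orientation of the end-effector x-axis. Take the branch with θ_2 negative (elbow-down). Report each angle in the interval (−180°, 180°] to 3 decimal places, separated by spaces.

90.001 -29.998 134.998

wrist centre = target − a_3·(cos φ, sin φ) = (2.9997, 11.1963)
cos θ_2 = (134.3548−6²−6²)/(2·6·6) = 0.8660; θ_2 = -29.9984° (elbow-down)
β = atan2(11.1963,2.9997) = 75.0016°; ψ = atan2(-2.9999,11.1962) = -14.9992°
θ_1 = β − ψ = 90.0008°
θ_3 = φ − θ_1 − θ_2 = 134.9976° (wrapped to (-180°,180°])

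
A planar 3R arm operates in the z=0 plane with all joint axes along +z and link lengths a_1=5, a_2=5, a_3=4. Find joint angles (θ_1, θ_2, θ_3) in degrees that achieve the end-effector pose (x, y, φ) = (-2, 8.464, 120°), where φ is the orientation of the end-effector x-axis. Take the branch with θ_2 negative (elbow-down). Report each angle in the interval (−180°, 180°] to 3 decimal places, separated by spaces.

wrist centre = target − a_3·(cos φ, sin φ) = (-0.0000, 4.9999)
cos θ_2 = (24.9990−5²−5²)/(2·5·5) = -0.5000; θ_2 = -120.0013° (elbow-down)
β = atan2(4.9999,-0.0000) = 90.0000°; ψ = atan2(-4.3301,2.4999) = -60.0007°
θ_1 = β − ψ = 150.0007°
θ_3 = φ − θ_1 − θ_2 = 90.0007° (wrapped to (-180°,180°])

150.001 -120.001 90.001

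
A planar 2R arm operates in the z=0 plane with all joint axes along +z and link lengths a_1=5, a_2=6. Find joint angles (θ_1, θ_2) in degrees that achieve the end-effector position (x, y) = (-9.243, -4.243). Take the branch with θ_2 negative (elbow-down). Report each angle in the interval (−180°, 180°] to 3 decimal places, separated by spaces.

-130.693 -44.987

cos θ_2 = (103.4361−5²−6²)/(2·5·6) = 0.7073; θ_2 = -44.9869° (elbow-down)
β = atan2(-4.2430,-9.2430) = -155.3425°; ψ = atan2(-4.2417,9.2436) = -24.6493°
θ_1 = β − ψ = -130.6932°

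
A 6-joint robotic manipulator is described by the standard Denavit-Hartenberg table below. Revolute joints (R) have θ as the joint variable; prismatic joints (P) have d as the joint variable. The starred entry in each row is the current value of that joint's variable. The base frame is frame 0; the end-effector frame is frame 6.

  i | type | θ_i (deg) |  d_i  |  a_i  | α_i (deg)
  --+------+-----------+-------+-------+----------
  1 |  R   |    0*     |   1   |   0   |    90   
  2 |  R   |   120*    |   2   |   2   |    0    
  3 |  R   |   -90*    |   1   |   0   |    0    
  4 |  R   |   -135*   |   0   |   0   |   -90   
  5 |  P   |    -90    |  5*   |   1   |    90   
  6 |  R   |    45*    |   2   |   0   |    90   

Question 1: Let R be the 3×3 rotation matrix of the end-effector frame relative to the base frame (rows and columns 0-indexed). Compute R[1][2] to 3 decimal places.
-0.707

End-effector z-axis (col 2 of R) = (-0.6830,-0.7071,0.1830)
R[1][2] = -0.7071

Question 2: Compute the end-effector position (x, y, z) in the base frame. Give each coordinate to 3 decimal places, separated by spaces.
after link 1: o_1 = (0.0000, 0.0000, 1.0000)
after link 2: o_2 = (-1.0000, -2.0000, 2.7321)
after link 3: o_3 = (-1.0000, -3.0000, 2.7321)
after link 4: o_4 = (-1.0000, -3.0000, 2.7321)
after link 5: o_5 = (3.8296, -4.0000, 1.4380)
after link 6: o_6 = (4.3473, -4.0000, 3.3698)

4.347 -4.000 3.370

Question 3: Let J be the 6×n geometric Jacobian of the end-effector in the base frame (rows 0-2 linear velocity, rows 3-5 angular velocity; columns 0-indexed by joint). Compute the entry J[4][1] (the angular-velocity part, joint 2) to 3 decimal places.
axis z_1 = (0.0000,-1.0000,0.0000); lever o_n−o_1 = (4.3473,-4.0000,2.3698)
cross product → J_v[:, 1] = (-2.3698,0.0000,4.3473)
J_ω[:, 1] = z_1
entry J[4][1] = -1.0000

-1.000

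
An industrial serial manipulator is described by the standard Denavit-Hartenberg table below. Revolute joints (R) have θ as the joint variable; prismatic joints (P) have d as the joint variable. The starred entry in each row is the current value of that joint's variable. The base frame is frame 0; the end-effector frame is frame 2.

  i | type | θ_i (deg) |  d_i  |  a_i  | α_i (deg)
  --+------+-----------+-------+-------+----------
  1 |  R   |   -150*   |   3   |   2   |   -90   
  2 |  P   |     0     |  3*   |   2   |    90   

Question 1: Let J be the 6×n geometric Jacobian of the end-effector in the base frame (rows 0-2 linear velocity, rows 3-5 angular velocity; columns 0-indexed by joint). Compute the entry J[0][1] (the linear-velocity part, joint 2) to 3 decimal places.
prismatic axis z_1 = (0.5000,-0.8660,0.0000)
J_v[:, 1] = z_1; J_ω[:, 1] = (0,0,0)
entry J[0][1] = 0.5000

0.500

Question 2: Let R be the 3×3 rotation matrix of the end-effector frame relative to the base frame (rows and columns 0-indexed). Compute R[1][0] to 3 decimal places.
End-effector x-axis (col 0 of R) = (-0.8660,-0.5000,0.0000)
R[1][0] = -0.5000

-0.500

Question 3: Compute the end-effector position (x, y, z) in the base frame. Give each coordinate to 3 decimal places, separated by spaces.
after link 1: o_1 = (-1.7321, -1.0000, 3.0000)
after link 2: o_2 = (-1.9641, -4.5981, 3.0000)

-1.964 -4.598 3.000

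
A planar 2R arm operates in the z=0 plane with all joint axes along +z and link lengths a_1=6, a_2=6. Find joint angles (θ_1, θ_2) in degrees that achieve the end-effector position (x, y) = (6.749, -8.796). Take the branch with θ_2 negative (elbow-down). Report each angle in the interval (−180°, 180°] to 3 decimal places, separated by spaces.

-30.006 -44.992

cos θ_2 = (122.9186−6²−6²)/(2·6·6) = 0.7072; θ_2 = -44.9922° (elbow-down)
β = atan2(-8.7960,6.7490) = -52.5017°; ψ = atan2(-4.2421,10.2432) = -22.4961°
θ_1 = β − ψ = -30.0056°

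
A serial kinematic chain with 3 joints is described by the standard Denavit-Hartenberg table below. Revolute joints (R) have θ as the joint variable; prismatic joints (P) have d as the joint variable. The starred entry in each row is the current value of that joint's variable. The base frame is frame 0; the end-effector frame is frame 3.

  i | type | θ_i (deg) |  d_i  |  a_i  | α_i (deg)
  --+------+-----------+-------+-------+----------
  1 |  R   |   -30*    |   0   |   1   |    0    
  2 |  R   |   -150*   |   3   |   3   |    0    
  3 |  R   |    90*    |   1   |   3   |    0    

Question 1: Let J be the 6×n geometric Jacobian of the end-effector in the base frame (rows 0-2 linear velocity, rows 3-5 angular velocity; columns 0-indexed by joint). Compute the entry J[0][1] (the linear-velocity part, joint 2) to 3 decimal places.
3.000

axis z_1 = (0.0000,0.0000,1.0000); lever o_n−o_1 = (-3.0000,-3.0000,4.0000)
cross product → J_v[:, 1] = (3.0000,-3.0000,0.0000)
J_ω[:, 1] = z_1
entry J[0][1] = 3.0000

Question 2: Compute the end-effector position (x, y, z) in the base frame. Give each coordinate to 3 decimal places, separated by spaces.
-2.134 -3.500 4.000

after link 1: o_1 = (0.8660, -0.5000, 0.0000)
after link 2: o_2 = (-2.1340, -0.5000, 3.0000)
after link 3: o_3 = (-2.1340, -3.5000, 4.0000)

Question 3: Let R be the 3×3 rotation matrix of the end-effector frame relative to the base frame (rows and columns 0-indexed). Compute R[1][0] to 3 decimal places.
-1.000

End-effector x-axis (col 0 of R) = (-0.0000,-1.0000,0.0000)
R[1][0] = -1.0000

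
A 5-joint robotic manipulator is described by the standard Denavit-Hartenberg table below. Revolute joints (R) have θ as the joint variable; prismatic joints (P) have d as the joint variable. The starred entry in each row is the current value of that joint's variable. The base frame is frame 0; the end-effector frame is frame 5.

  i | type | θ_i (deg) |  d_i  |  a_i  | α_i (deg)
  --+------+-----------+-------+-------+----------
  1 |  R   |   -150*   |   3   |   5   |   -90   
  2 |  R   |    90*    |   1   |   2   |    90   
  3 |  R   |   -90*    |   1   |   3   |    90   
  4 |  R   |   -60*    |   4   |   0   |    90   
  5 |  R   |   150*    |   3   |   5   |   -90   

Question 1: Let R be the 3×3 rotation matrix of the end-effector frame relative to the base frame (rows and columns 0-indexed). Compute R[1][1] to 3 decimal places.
End-effector y-axis (col 1 of R) = (-0.8660,0.5000,-0.0000)
R[1][1] = 0.5000

0.500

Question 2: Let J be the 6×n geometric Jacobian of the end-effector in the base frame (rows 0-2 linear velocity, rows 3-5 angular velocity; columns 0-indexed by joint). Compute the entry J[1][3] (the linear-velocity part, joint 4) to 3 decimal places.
0.433

axis z_3 = (-0.0000,0.0000,1.0000); lever o_n−o_3 = (0.4330,-5.2500,6.5000)
cross product → J_v[:, 3] = (5.2500,0.4330,0.0000)
J_ω[:, 3] = z_3
entry J[1][3] = 0.4330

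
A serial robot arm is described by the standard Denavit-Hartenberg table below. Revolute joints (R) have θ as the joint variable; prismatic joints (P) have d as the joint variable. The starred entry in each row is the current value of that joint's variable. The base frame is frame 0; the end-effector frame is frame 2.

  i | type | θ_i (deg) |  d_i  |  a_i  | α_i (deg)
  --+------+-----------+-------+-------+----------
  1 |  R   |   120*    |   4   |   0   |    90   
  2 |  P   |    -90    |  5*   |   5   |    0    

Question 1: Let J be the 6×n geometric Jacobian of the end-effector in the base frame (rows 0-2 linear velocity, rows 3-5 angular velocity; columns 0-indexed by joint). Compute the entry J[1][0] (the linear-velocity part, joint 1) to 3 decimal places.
4.330

axis z_0 = ẑ; lever o_n−o_0 = (4.3301,2.5000,-1.0000)
cross product → J_v[:, 0] = (-2.5000,4.3301,0.0000)
J_ω[:, 0] = z_0
entry J[1][0] = 4.3301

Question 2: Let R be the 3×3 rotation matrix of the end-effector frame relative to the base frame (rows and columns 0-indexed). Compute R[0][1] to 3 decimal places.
End-effector y-axis (col 1 of R) = (-0.5000,0.8660,0.0000)
R[0][1] = -0.5000

-0.500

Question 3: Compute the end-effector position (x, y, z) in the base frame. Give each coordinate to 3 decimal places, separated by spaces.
4.330 2.500 -1.000

after link 1: o_1 = (0.0000, 0.0000, 4.0000)
after link 2: o_2 = (4.3301, 2.5000, -1.0000)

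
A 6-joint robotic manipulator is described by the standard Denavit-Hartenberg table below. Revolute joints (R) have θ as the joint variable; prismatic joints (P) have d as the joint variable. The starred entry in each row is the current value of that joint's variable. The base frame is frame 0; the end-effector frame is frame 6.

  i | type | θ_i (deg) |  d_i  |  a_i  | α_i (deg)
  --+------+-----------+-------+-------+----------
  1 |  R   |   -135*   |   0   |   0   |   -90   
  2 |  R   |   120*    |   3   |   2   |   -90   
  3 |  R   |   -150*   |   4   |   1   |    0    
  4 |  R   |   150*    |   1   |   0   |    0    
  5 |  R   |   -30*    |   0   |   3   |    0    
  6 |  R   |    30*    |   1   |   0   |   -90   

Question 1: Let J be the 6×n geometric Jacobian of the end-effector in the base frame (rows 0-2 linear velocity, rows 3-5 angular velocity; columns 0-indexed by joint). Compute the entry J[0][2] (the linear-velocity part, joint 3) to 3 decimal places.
-0.518

axis z_2 = (0.6124,0.6124,0.5000); lever o_n−o_2 = (5.7008,2.8724,1.5000)
cross product → J_v[:, 2] = (-0.5176,1.9319,-1.7321)
J_ω[:, 2] = z_2
entry J[0][2] = -0.5176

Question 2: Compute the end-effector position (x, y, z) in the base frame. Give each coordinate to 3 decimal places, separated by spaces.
8.529 1.458 -0.232

after link 1: o_1 = (0.0000, 0.0000, 0.0000)
after link 2: o_2 = (2.8284, -1.4142, -1.7321)
after link 3: o_3 = (5.3253, 0.3755, 1.0179)
after link 4: o_4 = (5.9377, 0.9879, 1.5179)
after link 5: o_5 = (7.9169, 0.8458, -0.7321)
after link 6: o_6 = (8.5292, 1.4582, -0.2321)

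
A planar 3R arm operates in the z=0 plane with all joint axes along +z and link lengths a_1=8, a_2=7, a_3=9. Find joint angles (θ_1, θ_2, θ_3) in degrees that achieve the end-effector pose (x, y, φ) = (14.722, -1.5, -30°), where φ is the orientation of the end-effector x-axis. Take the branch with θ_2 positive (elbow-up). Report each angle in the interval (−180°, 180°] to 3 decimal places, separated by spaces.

wrist centre = target − a_3·(cos φ, sin φ) = (6.9278, 3.0000)
cos θ_2 = (56.9940−8²−7²)/(2·8·7) = -0.5001; θ_2 = 120.0035° (elbow-up)
β = atan2(3.0000,6.9278) = 23.4145°; ψ = atan2(6.0620,4.4996) = 53.4145°
θ_1 = β − ψ = -30.0000°
θ_3 = φ − θ_1 − θ_2 = -120.0035° (wrapped to (-180°,180°])

-30.000 120.004 -120.004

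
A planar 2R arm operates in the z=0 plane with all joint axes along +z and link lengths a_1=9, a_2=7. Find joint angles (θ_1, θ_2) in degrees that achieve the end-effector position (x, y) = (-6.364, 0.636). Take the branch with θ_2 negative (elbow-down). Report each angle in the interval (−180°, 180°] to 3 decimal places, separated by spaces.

cos θ_2 = (40.9050−9²−7²)/(2·9·7) = -0.7071; θ_2 = -134.9997° (elbow-down)
β = atan2(0.6360,-6.3640) = 174.2930°; ψ = atan2(-4.9498,4.0503) = -50.7074°
θ_1 = β − ψ = 225.0004°

-135.000 -135.000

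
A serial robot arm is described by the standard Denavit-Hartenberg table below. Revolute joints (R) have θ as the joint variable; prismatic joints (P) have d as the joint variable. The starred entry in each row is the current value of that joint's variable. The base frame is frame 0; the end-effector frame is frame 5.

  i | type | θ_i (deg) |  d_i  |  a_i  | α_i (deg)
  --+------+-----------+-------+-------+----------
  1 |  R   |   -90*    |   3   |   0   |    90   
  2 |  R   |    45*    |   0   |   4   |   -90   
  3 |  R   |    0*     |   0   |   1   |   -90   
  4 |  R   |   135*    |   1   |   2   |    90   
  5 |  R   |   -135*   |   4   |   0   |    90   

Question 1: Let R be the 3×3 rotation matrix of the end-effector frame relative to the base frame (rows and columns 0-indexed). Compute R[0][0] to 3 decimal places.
End-effector x-axis (col 0 of R) = (-0.7071,-0.0000,0.7071)
R[0][0] = -0.7071

-0.707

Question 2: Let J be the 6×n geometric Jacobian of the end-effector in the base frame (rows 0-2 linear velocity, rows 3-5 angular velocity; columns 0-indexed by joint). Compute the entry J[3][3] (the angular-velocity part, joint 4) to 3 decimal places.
axis z_3 = (1.0000,0.0000,0.0000); lever o_n−o_3 = (1.0000,-4.0000,-2.0000)
cross product → J_v[:, 3] = (-0.0000,2.0000,-4.0000)
J_ω[:, 3] = z_3
entry J[3][3] = 1.0000

1.000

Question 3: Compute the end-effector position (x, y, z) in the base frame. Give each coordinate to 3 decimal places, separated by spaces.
after link 1: o_1 = (0.0000, 0.0000, 3.0000)
after link 2: o_2 = (0.0000, -2.8284, 5.8284)
after link 3: o_3 = (0.0000, -3.5355, 6.5355)
after link 4: o_4 = (1.0000, -3.5355, 4.5355)
after link 5: o_5 = (1.0000, -7.5355, 4.5355)

1.000 -7.536 4.536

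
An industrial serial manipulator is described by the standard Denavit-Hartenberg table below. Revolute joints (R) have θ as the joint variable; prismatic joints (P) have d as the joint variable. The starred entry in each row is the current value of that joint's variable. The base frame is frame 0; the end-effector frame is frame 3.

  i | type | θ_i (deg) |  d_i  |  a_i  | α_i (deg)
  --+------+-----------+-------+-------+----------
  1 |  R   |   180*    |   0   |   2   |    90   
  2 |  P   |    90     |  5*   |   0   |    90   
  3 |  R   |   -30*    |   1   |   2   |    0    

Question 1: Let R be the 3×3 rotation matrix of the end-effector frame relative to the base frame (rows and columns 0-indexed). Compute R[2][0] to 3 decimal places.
End-effector x-axis (col 0 of R) = (-0.0000,-0.5000,0.8660)
R[2][0] = 0.8660

0.866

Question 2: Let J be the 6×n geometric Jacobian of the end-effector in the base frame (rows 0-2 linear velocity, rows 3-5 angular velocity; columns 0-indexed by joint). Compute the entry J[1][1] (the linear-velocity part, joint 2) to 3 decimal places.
1.000

prismatic axis z_1 = (0.0000,1.0000,0.0000)
J_v[:, 1] = z_1; J_ω[:, 1] = (0,0,0)
entry J[1][1] = 1.0000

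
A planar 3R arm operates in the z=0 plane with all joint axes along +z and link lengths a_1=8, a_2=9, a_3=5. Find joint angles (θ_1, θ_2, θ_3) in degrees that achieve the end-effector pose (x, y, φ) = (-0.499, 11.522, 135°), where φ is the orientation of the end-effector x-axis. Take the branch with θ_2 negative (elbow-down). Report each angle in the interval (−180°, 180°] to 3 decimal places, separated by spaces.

wrist centre = target − a_3·(cos φ, sin φ) = (3.0365, 7.9865)
cos θ_2 = (73.0042−8²−9²)/(2·8·9) = -0.5000; θ_2 = -119.9981° (elbow-down)
β = atan2(7.9865,3.0365) = 69.1827°; ψ = atan2(-7.7944,3.5003) = -65.8163°
θ_1 = β − ψ = 134.9990°
θ_3 = φ − θ_1 − θ_2 = 119.9990° (wrapped to (-180°,180°])

134.999 -119.998 119.999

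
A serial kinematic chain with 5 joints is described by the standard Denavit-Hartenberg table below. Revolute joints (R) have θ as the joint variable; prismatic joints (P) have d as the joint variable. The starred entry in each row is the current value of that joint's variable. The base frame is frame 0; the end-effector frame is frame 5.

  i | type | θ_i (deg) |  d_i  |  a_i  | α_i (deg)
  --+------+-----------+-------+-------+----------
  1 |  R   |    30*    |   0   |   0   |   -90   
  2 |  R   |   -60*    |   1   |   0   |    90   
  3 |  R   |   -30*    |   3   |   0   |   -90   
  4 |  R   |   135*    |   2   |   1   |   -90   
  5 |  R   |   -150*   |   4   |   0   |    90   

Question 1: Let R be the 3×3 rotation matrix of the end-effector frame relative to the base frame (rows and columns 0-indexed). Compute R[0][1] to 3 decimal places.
End-effector y-axis (col 1 of R) = (-0.9723,-0.1531,-0.1768)
R[0][1] = -0.9723

-0.972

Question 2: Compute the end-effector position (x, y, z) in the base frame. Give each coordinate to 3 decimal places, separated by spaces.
-6.984 1.164 0.775

after link 1: o_1 = (0.0000, 0.0000, 0.0000)
after link 2: o_2 = (-0.5000, 0.8660, 0.0000)
after link 3: o_3 = (-2.7500, -0.4330, 1.5000)
after link 4: o_4 = (-3.0946, 1.7763, 1.4821)
after link 5: o_5 = (-6.9837, 1.1639, 0.7750)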